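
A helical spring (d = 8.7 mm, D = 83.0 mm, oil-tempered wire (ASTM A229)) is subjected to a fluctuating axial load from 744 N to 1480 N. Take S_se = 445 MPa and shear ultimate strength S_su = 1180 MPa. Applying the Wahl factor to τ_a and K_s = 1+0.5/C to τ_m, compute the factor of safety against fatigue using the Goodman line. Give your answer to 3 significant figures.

C = D/d = 83.0/8.7 = 9.5402; K_W = (4C−1)/(4C−4)+0.615/C = 1.1523; K_s = 1+0.5/C = 1.0524
F_a = (F_max−F_min)/2 = 368 N; F_m = (F_max+F_min)/2 = 1112 N
τ_a = K_W·8F_aD/(πd³) = 1.1523 × 118.12 = 136.1 MPa
τ_m = K_s·8F_mD/(πd³) = 1.0524 × 356.92 = 375.62 MPa
Goodman: 1/n_f = τ_a/S_se + τ_m/S_su = 136.1/445 + 375.62/1180 = 0.30585 + 0.31832 = 0.62417
n_f = 1/0.62417 = 1.602

1.60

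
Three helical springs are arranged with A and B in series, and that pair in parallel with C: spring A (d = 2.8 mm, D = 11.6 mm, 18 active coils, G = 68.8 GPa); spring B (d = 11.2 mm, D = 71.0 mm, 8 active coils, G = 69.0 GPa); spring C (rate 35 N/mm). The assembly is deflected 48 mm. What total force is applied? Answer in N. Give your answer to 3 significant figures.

2330 N

k_A = Gd⁴/(8D³N_a) = (68.8×10³)(2.8⁴)/(8·11.6³·18) = 18.814 N/mm
k_B = Gd⁴/(8D³N_a) = (69.0×10³)(11.2⁴)/(8·71.0³·8) = 47.399 N/mm
Springs A,B series: k_AB = 1/(1/18.814+1/47.399) = 13.468 N/mm; parallel with C: k_eq = 13.468+35 = 48.468 N/mm
F = k_eq·δ = 48.468·48 = 2326.5 N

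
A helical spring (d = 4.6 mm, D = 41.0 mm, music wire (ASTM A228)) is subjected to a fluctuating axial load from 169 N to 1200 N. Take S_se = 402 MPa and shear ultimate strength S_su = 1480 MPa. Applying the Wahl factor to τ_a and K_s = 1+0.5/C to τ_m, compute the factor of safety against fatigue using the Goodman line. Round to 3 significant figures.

C = D/d = 41.0/4.6 = 8.9130; K_W = (4C−1)/(4C−4)+0.615/C = 1.1638; K_s = 1+0.5/C = 1.0561
F_a = (F_max−F_min)/2 = 515.5 N; F_m = (F_max+F_min)/2 = 684.5 N
τ_a = K_W·8F_aD/(πd³) = 1.1638 × 552.94 = 643.5 MPa
τ_m = K_s·8F_mD/(πd³) = 1.0561 × 734.22 = 775.4 MPa
Goodman: 1/n_f = τ_a/S_se + τ_m/S_su = 643.5/402 + 775.4/1480 = 1.60075 + 0.52392 = 2.1247
n_f = 1/2.1247 = 0.4707

0.471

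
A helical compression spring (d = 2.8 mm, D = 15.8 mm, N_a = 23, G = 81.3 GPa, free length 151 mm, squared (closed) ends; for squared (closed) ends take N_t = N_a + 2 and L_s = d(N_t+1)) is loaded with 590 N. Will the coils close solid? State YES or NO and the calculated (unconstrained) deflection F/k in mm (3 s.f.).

k = Gd⁴/(8D³N_a) = (81.3×10³)(2.8⁴)/(8·15.8³·23) = 6.8855 N/mm
N_t = 25; L_s = 2.8·26 = 72.8 mm; δ_solid = L₀ − L_s = 151 − 72.8 = 78.2 mm
δ = F/k = 590/6.8855 = 85.688 mm
δ ≥ δ_solid → spring goes solid

YES, δ = 85.7 mm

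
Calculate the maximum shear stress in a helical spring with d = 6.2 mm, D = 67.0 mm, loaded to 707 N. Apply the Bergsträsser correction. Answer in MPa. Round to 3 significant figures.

Spring index C = D/d = 67.0/6.2 = 10.8065
K_B = (4C+2)/(4C−3) = 45.226/40.226 = 1.1243
τ₀ = 8FD/(πd³) = 8·707·67.0/(π·6.2³) = 378952/748.73 = 506.13 MPa
τ_max = K·τ₀ = 1.1243 × 506.13 = 569.04 MPa

569 MPa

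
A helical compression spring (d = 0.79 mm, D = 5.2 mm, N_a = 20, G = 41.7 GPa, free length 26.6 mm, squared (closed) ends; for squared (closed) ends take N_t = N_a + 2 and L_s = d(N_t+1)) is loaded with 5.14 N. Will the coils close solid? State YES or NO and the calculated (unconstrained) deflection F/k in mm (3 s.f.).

k = Gd⁴/(8D³N_a) = (41.7×10³)(0.79⁴)/(8·5.2³·20) = 0.72196 N/mm
N_t = 22; L_s = 0.79·23 = 18.17 mm; δ_solid = L₀ − L_s = 26.6 − 18.17 = 8.43 mm
δ = F/k = 5.14/0.72196 = 7.1195 mm
δ < δ_solid → spring does not go solid

NO, δ = 7.12 mm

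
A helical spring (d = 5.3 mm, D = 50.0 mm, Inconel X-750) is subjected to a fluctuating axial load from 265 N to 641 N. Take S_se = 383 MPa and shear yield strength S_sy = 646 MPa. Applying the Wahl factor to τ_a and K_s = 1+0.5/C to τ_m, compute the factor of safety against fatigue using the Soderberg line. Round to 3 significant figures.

C = D/d = 50.0/5.3 = 9.4340; K_W = (4C−1)/(4C−4)+0.615/C = 1.1541; K_s = 1+0.5/C = 1.0530
F_a = (F_max−F_min)/2 = 188 N; F_m = (F_max+F_min)/2 = 453 N
τ_a = K_W·8F_aD/(πd³) = 1.1541 × 160.78 = 185.56 MPa
τ_m = K_s·8F_mD/(πd³) = 1.0530 × 387.42 = 407.95 MPa
Soderberg: 1/n_f = τ_a/S_se + τ_m/S_sy = 185.56/383 + 407.95/646 = 0.48450 + 0.63150 = 1.116
n_f = 1/1.116 = 0.8961

0.896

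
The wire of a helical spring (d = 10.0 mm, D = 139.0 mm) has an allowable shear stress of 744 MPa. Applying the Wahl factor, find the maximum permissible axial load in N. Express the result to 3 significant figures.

C = D/d = 139.0/10.0 = 13.9000
K_W = (4C−1)/(4C−4) + 0.615/C = 54.600/51.600 + 0.0442 = 1.1024
τ_max = K·8FD/(πd³) → F_max = τ_allow·πd³/(8DK)
F_max = 744·π·10.0³/(8·139.0·1.1024) = 2.3373e+06/1225.9 = 1906.7 N

1910 N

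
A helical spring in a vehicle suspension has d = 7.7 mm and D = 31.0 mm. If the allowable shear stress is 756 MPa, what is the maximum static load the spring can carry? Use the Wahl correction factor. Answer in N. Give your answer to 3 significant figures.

3120 N

C = D/d = 31.0/7.7 = 4.0260
K_W = (4C−1)/(4C−4) + 0.615/C = 15.104/12.104 + 0.1528 = 1.4006
τ_max = K·8FD/(πd³) → F_max = τ_allow·πd³/(8DK)
F_max = 756·π·7.7³/(8·31.0·1.4006) = 1.0843e+06/347.35 = 3121.6 N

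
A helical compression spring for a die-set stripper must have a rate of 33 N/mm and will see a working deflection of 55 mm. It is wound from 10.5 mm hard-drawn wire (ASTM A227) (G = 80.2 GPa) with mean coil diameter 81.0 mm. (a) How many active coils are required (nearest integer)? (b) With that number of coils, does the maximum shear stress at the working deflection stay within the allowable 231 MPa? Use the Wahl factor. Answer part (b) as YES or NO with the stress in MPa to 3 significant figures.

N_a = Gd⁴/(8D³k) = (80.2×10³)(10.5⁴)/(8·81.0³·33) = 6.948 → N_a = 7
Actual rate k = Gd⁴/(8D³·7) = 32.756 N/mm
Working load F = kδ = 32.756·55 = 1801.6 N
C = 81.0/10.5 = 7.7143; K_W = (4C−1)/(4C−4)+0.615/C = 1.1914
τ_max = K_W·8FD/(πd³) = 1.1914·321 = 382.45 MPa
τ_max > 231 MPa → exceeds allowable

(a) 7 coils; (b) NO, τ_max = 382 MPa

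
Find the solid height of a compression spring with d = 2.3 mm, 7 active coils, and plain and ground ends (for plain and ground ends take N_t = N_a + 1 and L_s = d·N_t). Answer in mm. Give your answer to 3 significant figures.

plain and ground ends: N_t = N_a + 1 = 7 + 1 = 8
L_s = d·N_t = 2.3 × 8 = 18.4 mm

18.4 mm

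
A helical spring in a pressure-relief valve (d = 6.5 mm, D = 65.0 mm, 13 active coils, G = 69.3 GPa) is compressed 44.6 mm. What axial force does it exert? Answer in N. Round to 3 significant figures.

193 N

k = Gd⁴/(8D³N_a) = (69.3×10³)(6.5⁴)/(8·65.0³·13) = 4.3312 N/mm
F = k·δ = 4.3312 × 44.6 = 193.17 N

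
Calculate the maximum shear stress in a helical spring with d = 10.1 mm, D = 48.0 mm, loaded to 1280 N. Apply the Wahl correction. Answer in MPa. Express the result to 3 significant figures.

202 MPa

Spring index C = D/d = 48.0/10.1 = 4.7525
K_W = (4C−1)/(4C−4) + 0.615/C = 18.010/15.010 + 0.1294 = 1.3293
τ₀ = 8FD/(πd³) = 8·1280·48.0/(π·10.1³) = 491520/3236.8 = 151.85 MPa
τ_max = K·τ₀ = 1.3293 × 151.85 = 201.86 MPa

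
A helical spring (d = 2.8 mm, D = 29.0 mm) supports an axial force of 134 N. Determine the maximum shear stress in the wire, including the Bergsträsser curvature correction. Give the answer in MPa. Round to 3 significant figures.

509 MPa

Spring index C = D/d = 29.0/2.8 = 10.3571
K_B = (4C+2)/(4C−3) = 43.429/38.429 = 1.1301
τ₀ = 8FD/(πd³) = 8·134·29.0/(π·2.8³) = 31088/68.964 = 450.78 MPa
τ_max = K·τ₀ = 1.1301 × 450.78 = 509.44 MPa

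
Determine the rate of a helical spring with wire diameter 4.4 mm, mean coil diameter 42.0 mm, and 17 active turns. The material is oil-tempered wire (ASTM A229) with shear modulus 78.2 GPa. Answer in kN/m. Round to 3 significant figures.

k = Gd⁴/(8D³N_a) = (78.2×10³ × 4.4⁴) / (8 × 42.0³ × 17)
  = 2.93101e+07 / 1.0076e+07 = 2.9089 N/mm

2.91 kN/m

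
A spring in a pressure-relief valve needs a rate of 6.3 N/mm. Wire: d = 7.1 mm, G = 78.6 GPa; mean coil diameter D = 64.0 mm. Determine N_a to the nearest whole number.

N_a = Gd⁴/(8D³k) = (78.6×10³ × 7.1⁴)/(8 × 64.0³ × 6.3)
    = 1.99736e+08 / 1.32121e+07 = 15.12 → 15 coils

15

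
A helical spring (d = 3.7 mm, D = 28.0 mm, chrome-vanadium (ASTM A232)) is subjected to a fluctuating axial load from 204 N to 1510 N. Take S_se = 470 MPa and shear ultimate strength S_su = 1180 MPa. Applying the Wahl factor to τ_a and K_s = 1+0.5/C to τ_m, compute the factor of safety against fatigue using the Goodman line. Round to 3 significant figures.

0.292

C = D/d = 28.0/3.7 = 7.5676; K_W = (4C−1)/(4C−4)+0.615/C = 1.1955; K_s = 1+0.5/C = 1.0661
F_a = (F_max−F_min)/2 = 653 N; F_m = (F_max+F_min)/2 = 857 N
τ_a = K_W·8F_aD/(πd³) = 1.1955 × 919.19 = 1098.9 MPa
τ_m = K_s·8F_mD/(πd³) = 1.0661 × 1206.4 = 1286.1 MPa
Goodman: 1/n_f = τ_a/S_se + τ_m/S_su = 1098.9/470 + 1286.1/1180 = 2.33800 + 1.08988 = 3.4279
n_f = 1/3.4279 = 0.2917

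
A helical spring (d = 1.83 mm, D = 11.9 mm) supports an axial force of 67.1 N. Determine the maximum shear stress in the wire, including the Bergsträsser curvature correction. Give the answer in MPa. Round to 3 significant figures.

404 MPa

Spring index C = D/d = 11.9/1.83 = 6.5027
K_B = (4C+2)/(4C−3) = 28.011/23.011 = 1.2173
τ₀ = 8FD/(πd³) = 8·67.1·11.9/(π·1.83³) = 6387.92/19.253 = 331.78 MPa
τ_max = K·τ₀ = 1.2173 × 331.78 = 403.88 MPa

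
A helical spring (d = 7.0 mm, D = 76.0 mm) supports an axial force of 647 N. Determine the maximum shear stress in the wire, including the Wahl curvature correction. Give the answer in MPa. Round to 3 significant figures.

Spring index C = D/d = 76.0/7.0 = 10.8571
K_W = (4C−1)/(4C−4) + 0.615/C = 42.429/39.429 + 0.0566 = 1.1327
τ₀ = 8FD/(πd³) = 8·647·76.0/(π·7.0³) = 393376/1077.6 = 365.06 MPa
τ_max = K·τ₀ = 1.1327 × 365.06 = 413.51 MPa

414 MPa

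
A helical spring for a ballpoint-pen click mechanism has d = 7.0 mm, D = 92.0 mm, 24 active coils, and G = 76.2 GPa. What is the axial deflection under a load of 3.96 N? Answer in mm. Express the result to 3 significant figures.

3.24 mm

k = Gd⁴/(8D³N_a) = (76.2×10³)(7.0⁴)/(8·92.0³·24) = 1.2237 N/mm
δ = F/k = 3.96 / 1.2237 = 3.236 mm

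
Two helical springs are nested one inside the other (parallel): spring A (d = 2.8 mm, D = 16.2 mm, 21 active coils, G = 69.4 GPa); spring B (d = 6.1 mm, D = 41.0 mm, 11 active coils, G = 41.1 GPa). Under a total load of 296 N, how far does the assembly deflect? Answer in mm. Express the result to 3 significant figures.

k_A = Gd⁴/(8D³N_a) = (69.4×10³)(2.8⁴)/(8·16.2³·21) = 5.9722 N/mm
k_B = Gd⁴/(8D³N_a) = (41.1×10³)(6.1⁴)/(8·41.0³·11) = 9.3827 N/mm
Parallel: k_eq = 5.9722 + 9.3827 = 15.355 N/mm
δ = F/k_eq = 296/15.355 = 19.277 mm

19.3 mm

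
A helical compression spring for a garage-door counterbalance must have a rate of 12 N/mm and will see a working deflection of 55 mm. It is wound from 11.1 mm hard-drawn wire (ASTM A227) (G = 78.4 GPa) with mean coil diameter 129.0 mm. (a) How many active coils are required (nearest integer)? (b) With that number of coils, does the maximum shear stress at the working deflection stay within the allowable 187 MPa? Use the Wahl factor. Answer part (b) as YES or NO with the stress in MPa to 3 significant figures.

(a) 6 coils; (b) YES, τ_max = 171 MPa

N_a = Gd⁴/(8D³k) = (78.4×10³)(11.1⁴)/(8·129.0³·12) = 5.775 → N_a = 6
Actual rate k = Gd⁴/(8D³·6) = 11.55 N/mm
Working load F = kδ = 11.55·55 = 635.27 N
C = 129.0/11.1 = 11.6216; K_W = (4C−1)/(4C−4)+0.615/C = 1.1235
τ_max = K_W·8FD/(πd³) = 1.1235·152.59 = 171.44 MPa
τ_max ≤ 187 MPa → acceptable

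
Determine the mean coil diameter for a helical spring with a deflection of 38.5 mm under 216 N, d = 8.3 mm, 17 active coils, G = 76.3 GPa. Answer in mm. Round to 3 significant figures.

78.0 mm

Required rate k = F/δ = 216/38.5 = 5.6104 N/mm
D = (Gd⁴/(8N_a·k))^(1/3) = (76.3×10³·8.3⁴/(8·17·5.6104))^(1/3)
  = (474575)^(1/3) = 78.0013 mm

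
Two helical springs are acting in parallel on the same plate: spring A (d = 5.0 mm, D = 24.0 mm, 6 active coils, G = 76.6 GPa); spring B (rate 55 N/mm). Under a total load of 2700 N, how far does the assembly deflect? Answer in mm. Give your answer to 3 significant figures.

k_A = Gd⁴/(8D³N_a) = (76.6×10³)(5.0⁴)/(8·24.0³·6) = 72.15 N/mm
Parallel: k_eq = 72.15 + 55 = 127.15 N/mm
δ = F/k_eq = 2700/127.15 = 21.235 mm

21.2 mm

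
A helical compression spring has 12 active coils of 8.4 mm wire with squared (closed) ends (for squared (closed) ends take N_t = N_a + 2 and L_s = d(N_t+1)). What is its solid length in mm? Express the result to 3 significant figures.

squared (closed) ends: N_t = N_a + 2 = 12 + 2 = 14
L_s = d·(N_t+1) = 8.4 × 15 = 126 mm

126 mm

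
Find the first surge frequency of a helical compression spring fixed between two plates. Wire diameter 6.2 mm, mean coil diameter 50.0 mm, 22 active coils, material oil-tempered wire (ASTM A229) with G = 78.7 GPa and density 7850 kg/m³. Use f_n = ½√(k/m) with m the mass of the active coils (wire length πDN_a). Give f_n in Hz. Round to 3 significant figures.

40.2 Hz

k = Gd⁴/(8D³N_a) = (78.7×10³)(6.2⁴)/(8·50.0³·22) = 5.2859 N/mm = 5285.9 N/m
Wire length L = πDN_a = π·50.0·22 = 3455.8 mm
m = ρ·(πd²/4)·L = 7850 × 30.191×10⁻⁶ m² × 3.4558 m = 0.819 kg
f_n = ½√(k/m) = 0.5·√(5285.9/0.819) = 0.5·√(6454.1) = 40.169 Hz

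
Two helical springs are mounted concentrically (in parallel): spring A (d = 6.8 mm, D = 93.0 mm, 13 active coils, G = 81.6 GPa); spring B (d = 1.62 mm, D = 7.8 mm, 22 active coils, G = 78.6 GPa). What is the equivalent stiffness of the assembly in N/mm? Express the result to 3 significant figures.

k_A = Gd⁴/(8D³N_a) = (81.6×10³)(6.8⁴)/(8·93.0³·13) = 2.0857 N/mm
k_B = Gd⁴/(8D³N_a) = (78.6×10³)(1.62⁴)/(8·7.8³·22) = 6.4817 N/mm
Parallel: k_eq = 2.0857 + 6.4817 = 8.5673 N/mm

8.57 N/mm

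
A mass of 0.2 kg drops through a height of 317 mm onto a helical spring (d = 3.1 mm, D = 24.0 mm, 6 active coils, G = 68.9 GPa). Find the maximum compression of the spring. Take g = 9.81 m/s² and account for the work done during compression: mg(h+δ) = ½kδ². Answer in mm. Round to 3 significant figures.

11.6 mm

k = Gd⁴/(8D³N_a) = (68.9×10³)(3.1⁴)/(8·24.0³·6) = 9.5894 N/mm
W = mg = 0.2 × 9.81 = 1.962 N
½kδ² − Wδ − Wh = 0 → δ = (W + √(W² + 2kWh))/k
δ = (1.962 + √(3.8494 + 11928.3))/9.5894 = (1.962 + 109.23)/9.5894 = 11.596 mm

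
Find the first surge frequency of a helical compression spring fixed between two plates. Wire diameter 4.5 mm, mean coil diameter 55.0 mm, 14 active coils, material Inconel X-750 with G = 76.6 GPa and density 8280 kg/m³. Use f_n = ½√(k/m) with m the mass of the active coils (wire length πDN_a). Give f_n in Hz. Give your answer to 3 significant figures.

k = Gd⁴/(8D³N_a) = (76.6×10³)(4.5⁴)/(8·55.0³·14) = 1.6857 N/mm = 1685.7 N/m
Wire length L = πDN_a = π·55.0·14 = 2419 mm
m = ρ·(πd²/4)·L = 8280 × 15.904×10⁻⁶ m² × 2.419 m = 0.31856 kg
f_n = ½√(k/m) = 0.5·√(1685.7/0.31856) = 0.5·√(5291.6) = 36.372 Hz

36.4 Hz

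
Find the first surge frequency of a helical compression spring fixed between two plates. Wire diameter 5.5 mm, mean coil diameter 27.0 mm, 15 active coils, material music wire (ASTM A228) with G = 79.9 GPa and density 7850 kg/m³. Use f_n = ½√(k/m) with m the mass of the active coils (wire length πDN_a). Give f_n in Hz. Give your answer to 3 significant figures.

181 Hz

k = Gd⁴/(8D³N_a) = (79.9×10³)(5.5⁴)/(8·27.0³·15) = 30.955 N/mm = 30955 N/m
Wire length L = πDN_a = π·27.0·15 = 1272.3 mm
m = ρ·(πd²/4)·L = 7850 × 23.758×10⁻⁶ m² × 1.2723 m = 0.2373 kg
f_n = ½√(k/m) = 0.5·√(30955/0.2373) = 0.5·√(1.3045e+05) = 180.59 Hz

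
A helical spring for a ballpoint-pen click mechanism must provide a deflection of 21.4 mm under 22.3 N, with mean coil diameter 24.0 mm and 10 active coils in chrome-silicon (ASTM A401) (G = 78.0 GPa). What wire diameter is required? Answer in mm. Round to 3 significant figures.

Required rate k = F/δ = 22.3/21.4 = 1.0421 N/mm
d = (8D³N_a·k / G)^(1/4) = (8·24.0³·10·1.0421 / (78.0×10³))^0.25
  = (14.775)^0.25 = 1.9606 mm

1.96 mm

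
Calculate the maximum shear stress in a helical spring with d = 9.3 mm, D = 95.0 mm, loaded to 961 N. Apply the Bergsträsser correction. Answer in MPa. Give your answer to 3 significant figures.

327 MPa

Spring index C = D/d = 95.0/9.3 = 10.2151
K_B = (4C+2)/(4C−3) = 42.860/37.860 = 1.1321
τ₀ = 8FD/(πd³) = 8·961·95.0/(π·9.3³) = 730360/2527 = 289.03 MPa
τ_max = K·τ₀ = 1.1321 × 289.03 = 327.2 MPa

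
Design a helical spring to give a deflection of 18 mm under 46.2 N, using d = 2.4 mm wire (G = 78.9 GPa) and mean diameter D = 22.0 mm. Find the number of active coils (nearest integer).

12

Required rate k = F/δ = 46.2/18 = 2.5667 N/mm
N_a = Gd⁴/(8D³k) = (78.9×10³ × 2.4⁴)/(8 × 22.0³ × 2.5667)
    = 2.61771e+06 / 218639 = 11.97 → 12 coils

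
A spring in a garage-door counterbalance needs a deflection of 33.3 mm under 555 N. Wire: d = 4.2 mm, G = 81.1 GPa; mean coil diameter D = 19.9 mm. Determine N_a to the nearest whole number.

24

Required rate k = F/δ = 555/33.3 = 16.667 N/mm
N_a = Gd⁴/(8D³k) = (81.1×10³ × 4.2⁴)/(8 × 19.9³ × 16.667)
    = 2.52359e+07 / 1.05075e+06 = 24.02 → 24 coils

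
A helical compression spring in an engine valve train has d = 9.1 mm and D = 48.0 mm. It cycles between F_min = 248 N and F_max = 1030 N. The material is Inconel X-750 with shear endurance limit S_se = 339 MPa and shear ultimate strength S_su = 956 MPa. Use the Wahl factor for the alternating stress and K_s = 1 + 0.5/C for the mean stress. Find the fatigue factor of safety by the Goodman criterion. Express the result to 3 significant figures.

2.77

C = D/d = 48.0/9.1 = 5.2747; K_W = (4C−1)/(4C−4)+0.615/C = 1.2920; K_s = 1+0.5/C = 1.0948
F_a = (F_max−F_min)/2 = 391 N; F_m = (F_max+F_min)/2 = 639 N
τ_a = K_W·8F_aD/(πd³) = 1.2920 × 63.421 = 81.943 MPa
τ_m = K_s·8F_mD/(πd³) = 1.0948 × 103.65 = 113.47 MPa
Goodman: 1/n_f = τ_a/S_se + τ_m/S_su = 81.943/339 + 113.47/956 = 0.24172 + 0.11869 = 0.36041
n_f = 1/0.36041 = 2.775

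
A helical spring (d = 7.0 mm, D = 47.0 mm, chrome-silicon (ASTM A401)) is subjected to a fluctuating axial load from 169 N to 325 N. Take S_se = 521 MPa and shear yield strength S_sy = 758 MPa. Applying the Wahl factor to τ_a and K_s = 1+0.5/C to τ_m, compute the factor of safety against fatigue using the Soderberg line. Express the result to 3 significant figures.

5.37

C = D/d = 47.0/7.0 = 6.7143; K_W = (4C−1)/(4C−4)+0.615/C = 1.2228; K_s = 1+0.5/C = 1.0745
F_a = (F_max−F_min)/2 = 78 N; F_m = (F_max+F_min)/2 = 247 N
τ_a = K_W·8F_aD/(πd³) = 1.2228 × 27.217 = 33.282 MPa
τ_m = K_s·8F_mD/(πd³) = 1.0745 × 86.187 = 92.605 MPa
Soderberg: 1/n_f = τ_a/S_se + τ_m/S_sy = 33.282/521 + 92.605/758 = 0.06388 + 0.12217 = 0.18605
n_f = 1/0.18605 = 5.375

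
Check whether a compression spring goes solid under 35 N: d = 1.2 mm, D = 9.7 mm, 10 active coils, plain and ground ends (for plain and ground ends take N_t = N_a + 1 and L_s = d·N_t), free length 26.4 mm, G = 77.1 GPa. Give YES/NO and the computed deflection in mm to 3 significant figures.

YES, δ = 16.0 mm

k = Gd⁴/(8D³N_a) = (77.1×10³)(1.2⁴)/(8·9.7³·10) = 2.1896 N/mm
N_t = 11; L_s = 1.2·11 = 13.2 mm; δ_solid = L₀ − L_s = 26.4 − 13.2 = 13.2 mm
δ = F/k = 35/2.1896 = 15.984 mm
δ ≥ δ_solid → spring goes solid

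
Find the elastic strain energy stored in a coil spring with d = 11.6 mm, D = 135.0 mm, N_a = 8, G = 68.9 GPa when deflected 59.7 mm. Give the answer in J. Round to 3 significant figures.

k = Gd⁴/(8D³N_a) = (68.9×10³)(11.6⁴)/(8·135.0³·8) = 7.9226 N/mm
U = ½kδ² = 0.5 × 7.9226 × 59.7² = 14119 N·mm = 14.119 J

14.1 J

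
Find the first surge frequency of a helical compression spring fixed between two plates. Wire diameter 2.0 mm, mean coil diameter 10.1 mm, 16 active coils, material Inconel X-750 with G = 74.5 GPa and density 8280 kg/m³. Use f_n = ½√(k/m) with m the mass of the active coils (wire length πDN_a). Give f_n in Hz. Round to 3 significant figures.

414 Hz

k = Gd⁴/(8D³N_a) = (74.5×10³)(2.0⁴)/(8·10.1³·16) = 9.0386 N/mm = 9038.6 N/m
Wire length L = πDN_a = π·10.1·16 = 507.68 mm
m = ρ·(πd²/4)·L = 8280 × 3.1416×10⁻⁶ m² × 0.50768 m = 0.013206 kg
f_n = ½√(k/m) = 0.5·√(9038.6/0.013206) = 0.5·√(6.8443e+05) = 413.65 Hz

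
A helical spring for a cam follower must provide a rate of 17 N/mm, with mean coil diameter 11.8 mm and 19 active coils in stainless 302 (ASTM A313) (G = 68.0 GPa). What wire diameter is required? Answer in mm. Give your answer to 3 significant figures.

d = (8D³N_a·k / G)^(1/4) = (8·11.8³·19·17 / (68.0×10³))^0.25
  = (62.435)^0.25 = 2.8110 mm

2.81 mm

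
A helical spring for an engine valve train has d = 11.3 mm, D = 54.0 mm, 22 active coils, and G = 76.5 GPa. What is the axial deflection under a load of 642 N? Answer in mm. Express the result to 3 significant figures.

14.3 mm

k = Gd⁴/(8D³N_a) = (76.5×10³)(11.3⁴)/(8·54.0³·22) = 45.007 N/mm
δ = F/k = 642 / 45.007 = 14.264 mm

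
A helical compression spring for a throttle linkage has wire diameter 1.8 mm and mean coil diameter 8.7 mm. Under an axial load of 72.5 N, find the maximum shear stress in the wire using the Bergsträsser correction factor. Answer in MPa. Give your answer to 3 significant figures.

Spring index C = D/d = 8.7/1.8 = 4.8333
K_B = (4C+2)/(4C−3) = 21.333/16.333 = 1.3061
τ₀ = 8FD/(πd³) = 8·72.5·8.7/(π·1.8³) = 5046/18.322 = 275.41 MPa
τ_max = K·τ₀ = 1.3061 × 275.41 = 359.72 MPa

360 MPa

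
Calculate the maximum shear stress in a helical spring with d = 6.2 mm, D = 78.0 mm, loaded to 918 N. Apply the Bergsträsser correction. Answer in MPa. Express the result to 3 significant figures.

846 MPa

Spring index C = D/d = 78.0/6.2 = 12.5806
K_B = (4C+2)/(4C−3) = 52.323/47.323 = 1.1057
τ₀ = 8FD/(πd³) = 8·918·78.0/(π·6.2³) = 572832/748.73 = 765.07 MPa
τ_max = K·τ₀ = 1.1057 × 765.07 = 845.91 MPa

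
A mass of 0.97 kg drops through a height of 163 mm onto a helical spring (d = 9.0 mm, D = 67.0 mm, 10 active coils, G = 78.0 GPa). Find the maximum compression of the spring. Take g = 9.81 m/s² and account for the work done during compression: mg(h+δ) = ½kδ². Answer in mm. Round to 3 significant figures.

k = Gd⁴/(8D³N_a) = (78.0×10³)(9.0⁴)/(8·67.0³·10) = 21.269 N/mm
W = mg = 0.97 × 9.81 = 9.5157 N
½kδ² − Wδ − Wh = 0 → δ = (W + √(W² + 2kWh))/k
δ = (9.5157 + √(90.549 + 65979.4))/21.269 = (9.5157 + 257.04)/21.269 = 12.533 mm

12.5 mm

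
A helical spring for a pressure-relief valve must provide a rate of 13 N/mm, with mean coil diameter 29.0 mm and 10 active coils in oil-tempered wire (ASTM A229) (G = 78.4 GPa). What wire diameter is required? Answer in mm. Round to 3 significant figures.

4.24 mm

d = (8D³N_a·k / G)^(1/4) = (8·29.0³·10·13 / (78.4×10³))^0.25
  = (323.53)^0.25 = 4.2411 mm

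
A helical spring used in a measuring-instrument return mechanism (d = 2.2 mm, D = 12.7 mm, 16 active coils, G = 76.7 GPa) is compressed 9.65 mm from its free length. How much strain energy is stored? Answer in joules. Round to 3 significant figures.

k = Gd⁴/(8D³N_a) = (76.7×10³)(2.2⁴)/(8·12.7³·16) = 6.8528 N/mm
U = ½kδ² = 0.5 × 6.8528 × 9.65² = 319.07 N·mm = 0.31907 J

0.319 J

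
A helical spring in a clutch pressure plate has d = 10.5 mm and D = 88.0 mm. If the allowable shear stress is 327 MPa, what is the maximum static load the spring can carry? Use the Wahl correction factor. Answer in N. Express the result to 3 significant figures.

C = D/d = 88.0/10.5 = 8.3810
K_W = (4C−1)/(4C−4) + 0.615/C = 32.524/29.524 + 0.0734 = 1.1750
τ_max = K·8FD/(πd³) → F_max = τ_allow·πd³/(8DK)
F_max = 327·π·10.5³/(8·88.0·1.1750) = 1.1892e+06/827.2 = 1437.7 N

1440 N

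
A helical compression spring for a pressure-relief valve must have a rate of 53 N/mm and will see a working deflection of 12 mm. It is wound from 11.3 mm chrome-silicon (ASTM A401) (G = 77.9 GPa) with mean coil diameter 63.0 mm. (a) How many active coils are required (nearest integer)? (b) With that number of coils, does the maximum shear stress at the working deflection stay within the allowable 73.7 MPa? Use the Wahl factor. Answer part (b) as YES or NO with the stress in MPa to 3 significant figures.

N_a = Gd⁴/(8D³k) = (77.9×10³)(11.3⁴)/(8·63.0³·53) = 11.98 → N_a = 12
Actual rate k = Gd⁴/(8D³·12) = 52.913 N/mm
Working load F = kδ = 52.913·12 = 634.95 N
C = 63.0/11.3 = 5.5752; K_W = (4C−1)/(4C−4)+0.615/C = 1.2742
τ_max = K_W·8FD/(πd³) = 1.2742·70.597 = 89.957 MPa
τ_max > 73.7 MPa → exceeds allowable

(a) 12 coils; (b) NO, τ_max = 90.0 MPa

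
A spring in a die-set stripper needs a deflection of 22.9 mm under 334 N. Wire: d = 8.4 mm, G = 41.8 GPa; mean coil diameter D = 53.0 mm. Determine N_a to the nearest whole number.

Required rate k = F/δ = 334/22.9 = 14.585 N/mm
N_a = Gd⁴/(8D³k) = (41.8×10³ × 8.4⁴)/(8 × 53.0³ × 14.585)
    = 2.0811e+08 / 1.73712e+07 = 11.98 → 12 coils

12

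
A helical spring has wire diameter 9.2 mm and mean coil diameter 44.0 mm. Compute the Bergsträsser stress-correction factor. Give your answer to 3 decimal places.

1.310

C = D/d = 44.0/9.2 = 4.7826
K_B = (4C+2)/(4C−3) = 21.130/16.130 = 1.3100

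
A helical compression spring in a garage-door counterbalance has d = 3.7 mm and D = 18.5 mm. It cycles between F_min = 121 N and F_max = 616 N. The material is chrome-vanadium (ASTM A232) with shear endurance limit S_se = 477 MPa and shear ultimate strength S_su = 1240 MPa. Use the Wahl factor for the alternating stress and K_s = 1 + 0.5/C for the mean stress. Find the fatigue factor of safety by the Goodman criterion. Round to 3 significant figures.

C = D/d = 18.5/3.7 = 5.0000; K_W = (4C−1)/(4C−4)+0.615/C = 1.3105; K_s = 1+0.5/C = 1.1000
F_a = (F_max−F_min)/2 = 247.5 N; F_m = (F_max+F_min)/2 = 368.5 N
τ_a = K_W·8F_aD/(πd³) = 1.3105 × 230.19 = 301.66 MPa
τ_m = K_s·8F_mD/(πd³) = 1.1000 × 342.72 = 377 MPa
Goodman: 1/n_f = τ_a/S_se + τ_m/S_su = 301.66/477 + 377/1240 = 0.63241 + 0.30403 = 0.93644
n_f = 1/0.93644 = 1.068

1.07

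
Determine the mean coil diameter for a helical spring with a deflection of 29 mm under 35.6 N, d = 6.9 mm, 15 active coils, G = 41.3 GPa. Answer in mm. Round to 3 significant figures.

86.0 mm

Required rate k = F/δ = 35.6/29 = 1.2276 N/mm
D = (Gd⁴/(8N_a·k))^(1/3) = (41.3×10³·6.9⁴/(8·15·1.2276))^(1/3)
  = (635497)^(1/3) = 85.9748 mm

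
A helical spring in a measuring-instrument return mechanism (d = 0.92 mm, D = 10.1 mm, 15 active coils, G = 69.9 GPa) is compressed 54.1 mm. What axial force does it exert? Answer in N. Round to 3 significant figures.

k = Gd⁴/(8D³N_a) = (69.9×10³)(0.92⁴)/(8·10.1³·15) = 0.40503 N/mm
F = k·δ = 0.40503 × 54.1 = 21.912 N

21.9 N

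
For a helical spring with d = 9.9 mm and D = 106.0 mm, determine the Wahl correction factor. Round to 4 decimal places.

1.1347

C = D/d = 106.0/9.9 = 10.7071
K_W = (4C−1)/(4C−4) + 0.615/C = 41.828/38.828 + 0.0574 = 1.1347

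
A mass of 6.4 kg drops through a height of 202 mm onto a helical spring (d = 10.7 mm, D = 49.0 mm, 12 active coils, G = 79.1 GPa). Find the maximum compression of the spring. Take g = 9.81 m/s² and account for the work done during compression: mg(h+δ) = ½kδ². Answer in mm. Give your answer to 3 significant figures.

k = Gd⁴/(8D³N_a) = (79.1×10³)(10.7⁴)/(8·49.0³·12) = 91.802 N/mm
W = mg = 6.4 × 9.81 = 62.784 N
½kδ² − Wδ − Wh = 0 → δ = (W + √(W² + 2kWh))/k
δ = (62.784 + √(3941.8 + 2.32853e+06))/91.802 = (62.784 + 1527.2)/91.802 = 17.32 mm

17.3 mm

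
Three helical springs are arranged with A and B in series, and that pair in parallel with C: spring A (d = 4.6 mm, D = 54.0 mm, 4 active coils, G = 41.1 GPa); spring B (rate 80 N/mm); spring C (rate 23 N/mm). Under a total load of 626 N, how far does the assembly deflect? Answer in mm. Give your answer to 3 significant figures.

k_A = Gd⁴/(8D³N_a) = (41.1×10³)(4.6⁴)/(8·54.0³·4) = 3.6521 N/mm
Springs A,B series: k_AB = 1/(1/3.6521+1/80) = 3.4926 N/mm; parallel with C: k_eq = 3.4926+23 = 26.493 N/mm
δ = F/k_eq = 626/26.493 = 23.629 mm

23.6 mm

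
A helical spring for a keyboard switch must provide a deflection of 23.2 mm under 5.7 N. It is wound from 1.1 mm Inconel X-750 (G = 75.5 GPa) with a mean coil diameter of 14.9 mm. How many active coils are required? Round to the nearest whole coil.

Required rate k = F/δ = 5.7/23.2 = 0.24569 N/mm
N_a = Gd⁴/(8D³k) = (75.5×10³ × 1.1⁴)/(8 × 14.9³ × 0.24569)
    = 110540 / 6501.83 = 17 → 17 coils

17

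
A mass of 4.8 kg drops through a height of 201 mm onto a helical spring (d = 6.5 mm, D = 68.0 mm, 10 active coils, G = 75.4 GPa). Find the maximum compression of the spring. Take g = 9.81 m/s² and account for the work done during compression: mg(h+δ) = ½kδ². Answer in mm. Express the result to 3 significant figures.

68.9 mm

k = Gd⁴/(8D³N_a) = (75.4×10³)(6.5⁴)/(8·68.0³·10) = 5.3507 N/mm
W = mg = 4.8 × 9.81 = 47.088 N
½kδ² − Wδ − Wh = 0 → δ = (W + √(W² + 2kWh))/k
δ = (47.088 + √(2217.3 + 101285))/5.3507 = (47.088 + 321.72)/5.3507 = 68.927 mm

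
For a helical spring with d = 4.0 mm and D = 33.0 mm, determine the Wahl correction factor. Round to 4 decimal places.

C = D/d = 33.0/4.0 = 8.2500
K_W = (4C−1)/(4C−4) + 0.615/C = 32.000/29.000 + 0.0745 = 1.1780

1.1780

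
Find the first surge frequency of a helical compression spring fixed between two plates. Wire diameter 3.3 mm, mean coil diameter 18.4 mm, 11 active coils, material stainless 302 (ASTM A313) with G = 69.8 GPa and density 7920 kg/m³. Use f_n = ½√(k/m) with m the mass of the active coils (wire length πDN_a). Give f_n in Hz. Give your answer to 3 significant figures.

296 Hz

k = Gd⁴/(8D³N_a) = (69.8×10³)(3.3⁴)/(8·18.4³·11) = 15.1 N/mm = 15100 N/m
Wire length L = πDN_a = π·18.4·11 = 635.86 mm
m = ρ·(πd²/4)·L = 7920 × 8.553×10⁻⁶ m² × 0.63586 m = 0.043073 kg
f_n = ½√(k/m) = 0.5·√(15100/0.043073) = 0.5·√(3.5057e+05) = 296.04 Hz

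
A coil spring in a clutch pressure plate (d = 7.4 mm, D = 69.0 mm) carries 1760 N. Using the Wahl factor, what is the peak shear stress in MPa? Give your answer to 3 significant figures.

Spring index C = D/d = 69.0/7.4 = 9.3243
K_W = (4C−1)/(4C−4) + 0.615/C = 36.297/33.297 + 0.0660 = 1.1561
τ₀ = 8FD/(πd³) = 8·1760·69.0/(π·7.4³) = 971520/1273 = 763.14 MPa
τ_max = K·τ₀ = 1.1561 × 763.14 = 882.24 MPa

882 MPa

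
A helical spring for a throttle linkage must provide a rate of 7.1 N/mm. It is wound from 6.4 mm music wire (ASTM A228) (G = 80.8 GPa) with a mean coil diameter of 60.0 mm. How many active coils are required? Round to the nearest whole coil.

11

N_a = Gd⁴/(8D³k) = (80.8×10³ × 6.4⁴)/(8 × 60.0³ × 7.1)
    = 1.3556e+08 / 1.22688e+07 = 11.05 → 11 coils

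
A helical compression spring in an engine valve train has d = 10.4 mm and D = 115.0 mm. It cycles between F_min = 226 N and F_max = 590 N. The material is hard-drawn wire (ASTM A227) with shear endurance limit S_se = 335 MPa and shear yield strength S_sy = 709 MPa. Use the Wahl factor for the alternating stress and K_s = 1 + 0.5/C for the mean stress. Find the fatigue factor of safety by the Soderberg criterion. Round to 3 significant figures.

C = D/d = 115.0/10.4 = 11.0577; K_W = (4C−1)/(4C−4)+0.615/C = 1.1302; K_s = 1+0.5/C = 1.0452
F_a = (F_max−F_min)/2 = 182 N; F_m = (F_max+F_min)/2 = 408 N
τ_a = K_W·8F_aD/(πd³) = 1.1302 × 47.382 = 53.55 MPa
τ_m = K_s·8F_mD/(πd³) = 1.0452 × 106.22 = 111.02 MPa
Soderberg: 1/n_f = τ_a/S_se + τ_m/S_sy = 53.55/335 + 111.02/709 = 0.15985 + 0.15659 = 0.31644
n_f = 1/0.31644 = 3.16

3.16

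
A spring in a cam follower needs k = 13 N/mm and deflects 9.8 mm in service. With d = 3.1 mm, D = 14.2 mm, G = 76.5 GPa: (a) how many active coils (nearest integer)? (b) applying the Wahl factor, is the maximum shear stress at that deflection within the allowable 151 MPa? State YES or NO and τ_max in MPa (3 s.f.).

N_a = Gd⁴/(8D³k) = (76.5×10³)(3.1⁴)/(8·14.2³·13) = 23.73 → N_a = 24
Actual rate k = Gd⁴/(8D³·24) = 12.851 N/mm
Working load F = kδ = 12.851·9.8 = 125.94 N
C = 14.2/3.1 = 4.5806; K_W = (4C−1)/(4C−4)+0.615/C = 1.3437
τ_max = K_W·8FD/(πd³) = 1.3437·152.87 = 205.41 MPa
τ_max > 151 MPa → exceeds allowable

(a) 24 coils; (b) NO, τ_max = 205 MPa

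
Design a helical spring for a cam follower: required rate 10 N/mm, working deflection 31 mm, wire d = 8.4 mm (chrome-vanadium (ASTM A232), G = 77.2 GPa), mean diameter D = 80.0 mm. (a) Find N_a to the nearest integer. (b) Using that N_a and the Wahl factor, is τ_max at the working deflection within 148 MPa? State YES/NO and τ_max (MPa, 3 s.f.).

(a) 9 coils; (b) YES, τ_max = 128 MPa

N_a = Gd⁴/(8D³k) = (77.2×10³)(8.4⁴)/(8·80.0³·10) = 9.384 → N_a = 9
Actual rate k = Gd⁴/(8D³·9) = 10.426 N/mm
Working load F = kδ = 10.426·31 = 323.22 N
C = 80.0/8.4 = 9.5238; K_W = (4C−1)/(4C−4)+0.615/C = 1.1526
τ_max = K_W·8FD/(πd³) = 1.1526·111.09 = 128.04 MPa
τ_max ≤ 148 MPa → acceptable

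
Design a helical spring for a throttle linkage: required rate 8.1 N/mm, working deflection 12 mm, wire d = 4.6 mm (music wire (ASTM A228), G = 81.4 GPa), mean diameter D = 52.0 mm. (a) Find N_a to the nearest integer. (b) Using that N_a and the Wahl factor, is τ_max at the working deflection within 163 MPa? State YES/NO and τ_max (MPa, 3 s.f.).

(a) 4 coils; (b) YES, τ_max = 149 MPa

N_a = Gd⁴/(8D³k) = (81.4×10³)(4.6⁴)/(8·52.0³·8.1) = 4 → N_a = 4
Actual rate k = Gd⁴/(8D³·4) = 8.1002 N/mm
Working load F = kδ = 8.1002·12 = 97.202 N
C = 52.0/4.6 = 11.3043; K_W = (4C−1)/(4C−4)+0.615/C = 1.1272
τ_max = K_W·8FD/(πd³) = 1.1272·132.24 = 149.05 MPa
τ_max ≤ 163 MPa → acceptable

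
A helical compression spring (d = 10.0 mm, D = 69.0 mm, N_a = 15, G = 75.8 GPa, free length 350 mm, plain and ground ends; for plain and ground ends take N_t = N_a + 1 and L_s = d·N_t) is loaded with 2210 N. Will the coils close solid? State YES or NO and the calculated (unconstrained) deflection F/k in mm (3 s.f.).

k = Gd⁴/(8D³N_a) = (75.8×10³)(10.0⁴)/(8·69.0³·15) = 19.228 N/mm
N_t = 16; L_s = 10.0·16 = 160 mm; δ_solid = L₀ − L_s = 350 − 160 = 190 mm
δ = F/k = 2210/19.228 = 114.93 mm
δ < δ_solid → spring does not go solid

NO, δ = 115 mm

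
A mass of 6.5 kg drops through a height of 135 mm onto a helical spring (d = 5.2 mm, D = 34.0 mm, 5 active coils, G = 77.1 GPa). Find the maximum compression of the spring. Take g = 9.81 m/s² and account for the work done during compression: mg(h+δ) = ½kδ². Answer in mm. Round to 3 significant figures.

k = Gd⁴/(8D³N_a) = (77.1×10³)(5.2⁴)/(8·34.0³·5) = 35.857 N/mm
W = mg = 6.5 × 9.81 = 63.765 N
½kδ² − Wδ − Wh = 0 → δ = (W + √(W² + 2kWh))/k
δ = (63.765 + √(4066 + 617330))/35.857 = (63.765 + 788.29)/35.857 = 23.763 mm

23.8 mm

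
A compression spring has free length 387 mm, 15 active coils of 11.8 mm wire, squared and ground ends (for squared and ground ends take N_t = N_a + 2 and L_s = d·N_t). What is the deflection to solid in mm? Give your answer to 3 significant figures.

N_t = 17; L_s = 11.8·17 = 200.6 mm
δ_solid = L₀ − L_s = 387 − 200.6 = 186.4 mm

186 mm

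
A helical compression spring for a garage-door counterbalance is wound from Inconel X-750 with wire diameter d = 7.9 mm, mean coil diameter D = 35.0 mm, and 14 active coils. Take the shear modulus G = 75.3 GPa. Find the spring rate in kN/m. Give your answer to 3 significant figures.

k = Gd⁴/(8D³N_a) = (75.3×10³ × 7.9⁴) / (8 × 35.0³ × 14)
  = 2.93294e+08 / 4.802e+06 = 61.077 N/mm

61.1 kN/m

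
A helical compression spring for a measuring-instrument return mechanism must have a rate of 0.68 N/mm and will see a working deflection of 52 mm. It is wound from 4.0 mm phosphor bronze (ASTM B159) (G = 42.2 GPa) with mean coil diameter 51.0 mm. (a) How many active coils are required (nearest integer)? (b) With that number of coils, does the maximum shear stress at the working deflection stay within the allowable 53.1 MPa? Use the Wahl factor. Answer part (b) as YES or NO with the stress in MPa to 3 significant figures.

(a) 15 coils; (b) NO, τ_max = 79.6 MPa

N_a = Gd⁴/(8D³k) = (42.2×10³)(4.0⁴)/(8·51.0³·0.68) = 14.97 → N_a = 15
Actual rate k = Gd⁴/(8D³·15) = 0.67867 N/mm
Working load F = kδ = 0.67867·52 = 35.291 N
C = 51.0/4.0 = 12.7500; K_W = (4C−1)/(4C−4)+0.615/C = 1.1121
τ_max = K_W·8FD/(πd³) = 1.1121·71.613 = 79.639 MPa
τ_max > 53.1 MPa → exceeds allowable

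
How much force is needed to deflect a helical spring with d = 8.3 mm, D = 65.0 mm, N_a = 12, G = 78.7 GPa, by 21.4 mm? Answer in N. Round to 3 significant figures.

k = Gd⁴/(8D³N_a) = (78.7×10³)(8.3⁴)/(8·65.0³·12) = 14.167 N/mm
F = k·δ = 14.167 × 21.4 = 303.17 N

303 N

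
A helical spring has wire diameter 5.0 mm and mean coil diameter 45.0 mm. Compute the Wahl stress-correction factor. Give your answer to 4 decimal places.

1.1621

C = D/d = 45.0/5.0 = 9.0000
K_W = (4C−1)/(4C−4) + 0.615/C = 35.000/32.000 + 0.0683 = 1.1621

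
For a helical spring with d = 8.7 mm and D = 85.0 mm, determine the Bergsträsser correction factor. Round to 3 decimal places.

C = D/d = 85.0/8.7 = 9.7701
K_B = (4C+2)/(4C−3) = 41.080/36.080 = 1.1386

1.139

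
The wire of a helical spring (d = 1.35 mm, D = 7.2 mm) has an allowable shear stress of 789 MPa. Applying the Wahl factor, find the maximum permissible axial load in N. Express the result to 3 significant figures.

C = D/d = 7.2/1.35 = 5.3333
K_W = (4C−1)/(4C−4) + 0.615/C = 20.333/17.333 + 0.1153 = 1.2884
τ_max = K·8FD/(πd³) → F_max = τ_allow·πd³/(8DK)
F_max = 789·π·1.35³/(8·7.2·1.2884) = 6098.6/74.211 = 82.179 N

82.2 N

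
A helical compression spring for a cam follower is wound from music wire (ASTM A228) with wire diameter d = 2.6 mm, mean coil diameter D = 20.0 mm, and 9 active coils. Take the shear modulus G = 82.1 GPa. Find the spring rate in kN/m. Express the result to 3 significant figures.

k = Gd⁴/(8D³N_a) = (82.1×10³ × 2.6⁴) / (8 × 20.0³ × 9)
  = 3.75177e+06 / 576000 = 6.5135 N/mm

6.51 kN/m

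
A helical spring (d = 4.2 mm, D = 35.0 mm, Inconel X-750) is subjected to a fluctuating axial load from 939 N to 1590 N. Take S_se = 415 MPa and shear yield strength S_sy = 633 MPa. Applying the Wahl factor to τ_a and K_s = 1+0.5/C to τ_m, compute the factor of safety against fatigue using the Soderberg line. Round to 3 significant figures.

C = D/d = 35.0/4.2 = 8.3333; K_W = (4C−1)/(4C−4)+0.615/C = 1.1761; K_s = 1+0.5/C = 1.0600
F_a = (F_max−F_min)/2 = 325.5 N; F_m = (F_max+F_min)/2 = 1264.5 N
τ_a = K_W·8F_aD/(πd³) = 1.1761 × 391.57 = 460.52 MPa
τ_m = K_s·8F_mD/(πd³) = 1.0600 × 1521.2 = 1612.4 MPa
Soderberg: 1/n_f = τ_a/S_se + τ_m/S_sy = 460.52/415 + 1612.4/633 = 1.10968 + 2.54731 = 3.657
n_f = 1/3.657 = 0.2734

0.273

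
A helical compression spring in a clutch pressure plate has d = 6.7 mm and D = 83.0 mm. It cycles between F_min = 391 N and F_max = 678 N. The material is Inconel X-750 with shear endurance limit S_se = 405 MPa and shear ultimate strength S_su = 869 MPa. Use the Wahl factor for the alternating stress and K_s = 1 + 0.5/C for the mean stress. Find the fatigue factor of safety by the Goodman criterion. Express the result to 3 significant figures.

C = D/d = 83.0/6.7 = 12.3881; K_W = (4C−1)/(4C−4)+0.615/C = 1.1155; K_s = 1+0.5/C = 1.0404
F_a = (F_max−F_min)/2 = 143.5 N; F_m = (F_max+F_min)/2 = 534.5 N
τ_a = K_W·8F_aD/(πd³) = 1.1155 × 100.84 = 112.49 MPa
τ_m = K_s·8F_mD/(πd³) = 1.0404 × 375.61 = 390.77 MPa
Goodman: 1/n_f = τ_a/S_se + τ_m/S_su = 112.49/405 + 390.77/869 = 0.27775 + 0.44968 = 0.72744
n_f = 1/0.72744 = 1.375

1.37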